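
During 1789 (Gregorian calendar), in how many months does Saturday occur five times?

A month of length L has five Saturdays iff its first Saturday is on day ≤ L−28 (so day 1–3 in a 31-day month, 1–2 in a 30-day month, day 1 in a leap February).
Checking each month of 1789: Jan starts Thu (31d) ✓; Feb starts Sun (28d); Mar starts Sun (31d); Apr starts Wed (30d); May starts Fri (31d) ✓; Jun starts Mon (30d); Jul starts Wed (31d); Aug starts Sat (31d) ✓; Sep starts Tue (30d); Oct starts Thu (31d) ✓; Nov starts Sun (30d); Dec starts Tue (31d).
Five-Saturday months: January, May, August, October → 4.

4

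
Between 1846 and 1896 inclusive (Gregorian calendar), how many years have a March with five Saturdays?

March has 31 days; it has five Saturdays when Saturday falls among the first (month-length − 28) days — i.e. when March 1 is one of Saturday/Friday/Thursday.
March 1 by year: 1846:Sun 1847:Mon 1848:Wed 1849:Thu✓ 1850:Fri✓ 1851:Sat✓ 1852:Mon 1853:Tue 1854:Wed 1855:Thu✓ 1856:Sat✓ 1857:Sun 1858:Mon 1859:Tue 1860:Thu✓ …(21 more)… 1882:Wed 1883:Thu✓ 1884:Sat✓ 1885:Sun 1886:Mon 1887:Tue 1888:Thu✓ 1889:Fri✓ 1890:Sat✓ 1891:Sun 1892:Tue 1893:Wed 1894:Thu✓ 1895:Fri✓ 1896:Sun
Years with five Saturdays: 1849, 1850, 1851, 1855, 1856, 1860, 1861, 1862, 1866, 1867, 1872, 1873, 1877, 1878, 1879, 1883, 1884, 1888, 1889, 1890, 1894, 1895 → 22.

22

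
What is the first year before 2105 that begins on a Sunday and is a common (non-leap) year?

2102

Jan 1 advances by 2 weekdays after a leap year and by 1 after a common year.
2105: Jan 1 is Thursday.
2104: Tuesday (leap)
2103: Monday
2102: Sunday
2102 begins on a Sunday and is a common year.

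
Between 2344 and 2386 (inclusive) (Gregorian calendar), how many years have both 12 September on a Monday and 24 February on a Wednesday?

Check each year's weekday for 12 September and 24 February:
  2344: Tue/Thu  2345: Wed/Sat  2346: Thu/Sun  2347: Fri/Mon  2348: Sun/Tue  2349: Mon/Thu  2350: Tue/Fri  2351: Wed/Sat  2352: Fri/Sun  2353: Sat/Tue  2354: Sun/Wed  2355: Mon/Thu  2356: Wed/Fri  2357: Thu/Sun  …(15 more)…  2373: Wed/Sat  2374: Thu/Sun  2375: Fri/Mon  2376: Sun/Tue  2377: Mon/Thu  2378: Tue/Fri  2379: Wed/Sat  2380: Fri/Sun  2381: Sat/Tue  2382: Sun/Wed  2383: Mon/Thu  2384: Wed/Fri  2385: Thu/Sun  2386: Fri/Mon
Both conditions hold in: 2360 — 1.

1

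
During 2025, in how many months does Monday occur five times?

A month of length L has five Mondays iff its first Monday is on day ≤ L−28 (so day 1–3 in a 31-day month, 1–2 in a 30-day month, day 1 in a leap February).
Checking each month of 2025: Jan starts Wed (31d); Feb starts Sat (28d); Mar starts Sat (31d) ✓; Apr starts Tue (30d); May starts Thu (31d); Jun starts Sun (30d) ✓; Jul starts Tue (31d); Aug starts Fri (31d); Sep starts Mon (30d) ✓; Oct starts Wed (31d); Nov starts Sat (30d); Dec starts Mon (31d) ✓.
Five-Monday months: March, June, September, December → 4.

4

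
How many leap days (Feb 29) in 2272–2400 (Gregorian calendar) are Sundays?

4

Leap years in 2272–2400: 32 of them.
Feb 29 weekday advances by 5 (mod 7) from one leap year to the next four years later (or differs when a century non-leap intervenes).
Leap-day weekdays: 2272:Thu 2276:Tue 2280:Sun✓ 2284:Fri 2288:Wed 2292:Mon 2296:Sat 2304:Mon 2308:Sat 2312:Thu 2316:Tue 2320:Sun✓ 2324:Fri …(6 more)… 2352:Fri 2356:Wed 2360:Mon 2364:Sat 2368:Thu 2372:Tue 2376:Sun✓ 2380:Fri 2384:Wed 2388:Mon 2392:Sat 2396:Thu 2400:Tue
Sunday: 2280, 2320, 2348, 2376 → 4.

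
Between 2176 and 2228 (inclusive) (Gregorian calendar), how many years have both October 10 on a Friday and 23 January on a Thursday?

Check each year's weekday for October 10 and 23 January:
  2176: Thu/Tue  2177: Fri/Thu ✓  2178: Sat/Fri  2179: Sun/Sat  2180: Tue/Sun  2181: Wed/Tue  2182: Thu/Wed  2183: Fri/Thu ✓  2184: Sun/Fri  2185: Mon/Sun  2186: Tue/Mon  2187: Wed/Tue  2188: Fri/Wed  2189: Sat/Fri  …(25 more)…  2215: Tue/Mon  2216: Thu/Tue  2217: Fri/Thu ✓  2218: Sat/Fri  2219: Sun/Sat  2220: Tue/Sun  2221: Wed/Tue  2222: Thu/Wed  2223: Fri/Thu ✓  2224: Sun/Fri  2225: Mon/Sun  2226: Tue/Mon  2227: Wed/Tue  2228: Fri/Wed
Both conditions hold in: 2177, 2183, 2194, 2200, 2206, 2217, 2223 — 7.

7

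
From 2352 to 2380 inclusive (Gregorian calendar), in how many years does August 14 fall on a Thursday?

Track August 14's weekday year by year (advancing +1, or +2 across a Feb 29):
  2352: Thu ✓  2353: Fri (+1)  2354: Sat (+1)  2355: Sun (+1)  2356: Tue (+2)
  2357: Wed (+1)  2358: Thu (+1) ✓  2359: Fri (+1)  2360: Sun (+2)  2361: Mon (+1)
  2362: Tue (+1)  2363: Wed (+1)  2364: Fri (+2)  2365: Sat (+1)  2366: Sun (+1)
  2367: Mon (+1)  2368: Wed (+2)  2369: Thu (+1) ✓  2370: Fri (+1)  2371: Sat (+1)
  2372: Mon (+2)  2373: Tue (+1)  2374: Wed (+1)  2375: Thu (+1) ✓  2376: Sat (+2)
  2377: Sun (+1)  2378: Mon (+1)  2379: Tue (+1)  2380: Thu (+2) ✓
Thursday years: 2352, 2358, 2369, 2375, 2380 — 5 in total.

5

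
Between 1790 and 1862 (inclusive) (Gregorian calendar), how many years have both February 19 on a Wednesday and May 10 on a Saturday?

Check each year's weekday for February 19 and May 10:
  1790: Fri/Mon  1791: Sat/Tue  1792: Sun/Thu  1793: Tue/Fri  1794: Wed/Sat ✓  1795: Thu/Sun  1796: Fri/Tue  1797: Sun/Wed  1798: Mon/Thu  1799: Tue/Fri  1800: Wed/Sat ✓  1801: Thu/Sun  1802: Fri/Mon  1803: Sat/Tue  …(45 more)…  1849: Mon/Thu  1850: Tue/Fri  1851: Wed/Sat ✓  1852: Thu/Mon  1853: Sat/Tue  1854: Sun/Wed  1855: Mon/Thu  1856: Tue/Sat  1857: Thu/Sun  1858: Fri/Mon  1859: Sat/Tue  1860: Sun/Thu  1861: Tue/Fri  1862: Wed/Sat ✓
Both conditions hold in: 1794, 1800, 1806, 1817, 1823, 1834, 1845, 1851, 1862 — 9.

9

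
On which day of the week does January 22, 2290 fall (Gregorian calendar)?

January 1, 2290 is a Wednesday.
January 22 is day 22 of the year, i.e. 21 days after Jan 1.
21 mod 7 = 0, so advance 0 weekdays from Wednesday: Wednesday.

Wednesday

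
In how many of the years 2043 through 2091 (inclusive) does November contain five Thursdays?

November has 30 days; it has five Thursdays when Thursday falls among the first (month-length − 28) days — i.e. when November 1 is one of Thursday/Wednesday.
November 1 by year: 2043:Sun 2044:Tue 2045:Wed✓ 2046:Thu✓ 2047:Fri 2048:Sun 2049:Mon 2050:Tue 2051:Wed✓ 2052:Fri 2053:Sat 2054:Sun 2055:Mon 2056:Wed✓ 2057:Thu✓ …(19 more)… 2077:Mon 2078:Tue 2079:Wed✓ 2080:Fri 2081:Sat 2082:Sun 2083:Mon 2084:Wed✓ 2085:Thu✓ 2086:Fri 2087:Sat 2088:Mon 2089:Tue 2090:Wed✓ 2091:Thu✓
Years with five Thursdays: 2045, 2046, 2051, 2056, 2057, 2062, 2063, 2068, 2073, 2074, 2079, 2084, 2085, 2090, 2091 → 15.

15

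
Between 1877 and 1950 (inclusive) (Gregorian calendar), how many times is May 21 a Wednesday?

10

Track May 21's weekday year by year (advancing +1, or +2 across a Feb 29):
  1877: Mon  1878: Tue (+1)  1879: Wed (+1) ✓  1880: Fri (+2)  1881: Sat (+1)
  1882: Sun (+1)  1883: Mon (+1)  1884: Wed (+2) ✓  1885: Thu (+1)  1886: Fri (+1)
  1887: Sat (+1)  1888: Mon (+2)  1889: Tue (+1)  1890: Wed (+1) ✓  … (46 more years) …
  1937: Fri (+1)  1938: Sat (+1)  1939: Sun (+1)  1940: Tue (+2)  1941: Wed (+1) ✓
  1942: Thu (+1)  1943: Fri (+1)  1944: Sun (+2)  1945: Mon (+1)  1946: Tue (+1)
  1947: Wed (+1) ✓  1948: Fri (+2)  1949: Sat (+1)  1950: Sun (+1)
Wednesday years: 1879, 1884, 1890, 1902, 1913, 1919, 1924, 1930, 1941, 1947 — 10 in total.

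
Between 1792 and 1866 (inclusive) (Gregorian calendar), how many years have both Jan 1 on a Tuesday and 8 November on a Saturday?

Check each year's weekday for Jan 1 and 8 November:
  1792: Sun/Thu  1793: Tue/Fri  1794: Wed/Sat  1795: Thu/Sun  1796: Fri/Tue  1797: Sun/Wed  1798: Mon/Thu  1799: Tue/Fri  1800: Wed/Sat  1801: Thu/Sun  1802: Fri/Mon  1803: Sat/Tue  1804: Sun/Thu  1805: Tue/Fri  …(47 more)…  1853: Sat/Tue  1854: Sun/Wed  1855: Mon/Thu  1856: Tue/Sat ✓  1857: Thu/Sun  1858: Fri/Mon  1859: Sat/Tue  1860: Sun/Thu  1861: Tue/Fri  1862: Wed/Sat  1863: Thu/Sun  1864: Fri/Tue  1865: Sun/Wed  1866: Mon/Thu
Both conditions hold in: 1828, 1856 — 2.

2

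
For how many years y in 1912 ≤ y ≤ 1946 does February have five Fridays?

1

February has 28 days (29 in leap years); it has five Fridays when Friday falls among the first (month-length − 28) days — i.e. when February 1 is Friday in a leap year (never in a common year).
February 1 by year: 1912:Thu 1913:Sat 1914:Sun 1915:Mon 1916:Tue 1917:Thu 1918:Fri 1919:Sat 1920:Sun 1921:Tue 1922:Wed 1923:Thu 1924:Fri✓ 1925:Sun 1926:Mon …(5 more)… 1932:Mon 1933:Wed 1934:Thu 1935:Fri 1936:Sat 1937:Mon 1938:Tue 1939:Wed 1940:Thu 1941:Sat 1942:Sun 1943:Mon 1944:Tue 1945:Thu 1946:Fri
Years with five Fridays: 1924 → 1.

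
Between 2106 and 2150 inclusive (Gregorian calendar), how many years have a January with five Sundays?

20

January has 31 days; it has five Sundays when Sunday falls among the first (month-length − 28) days — i.e. when January 1 is one of Sunday/Saturday/Friday.
January 1 by year: 2106:Fri✓ 2107:Sat✓ 2108:Sun✓ 2109:Tue 2110:Wed 2111:Thu 2112:Fri✓ 2113:Sun✓ 2114:Mon 2115:Tue 2116:Wed 2117:Fri✓ 2118:Sat✓ 2119:Sun✓ 2120:Mon …(15 more)… 2136:Sun✓ 2137:Tue 2138:Wed 2139:Thu 2140:Fri✓ 2141:Sun✓ 2142:Mon 2143:Tue 2144:Wed 2145:Fri✓ 2146:Sat✓ 2147:Sun✓ 2148:Mon 2149:Wed 2150:Thu
Years with five Sundays: 2106, 2107, 2108, 2112, 2113, 2117, 2118, 2119, 2123, 2124, 2129, 2130, 2134, 2135, 2136, 2140, 2141, 2145, 2146, 2147 → 20.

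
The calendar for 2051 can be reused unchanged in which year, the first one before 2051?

Two years share a calendar iff Jan 1 falls on the same weekday and both are leap or both are common. 2051: Jan 1 is Sunday, common year.
2050: Jan 1 Saturday, common
2049: Jan 1 Friday, common
2048: Jan 1 Wednesday, leap
2047: Jan 1 Tuesday, common
2046: Jan 1 Monday, common
2045: Jan 1 Sunday, common
2045 matches on both conditions.

2045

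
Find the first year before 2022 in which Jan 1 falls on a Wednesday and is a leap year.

2020

Jan 1 advances by 2 weekdays after a leap year and by 1 after a common year.
2022: Jan 1 is Saturday.
2021: Friday
2020: Wednesday (leap)
2020 begins on a Wednesday and is a leap year.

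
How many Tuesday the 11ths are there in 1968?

1

Check the 11th of each month of 1968: Jan 11: Thu, Feb 11: Sun, Mar 11: Mon, Apr 11: Thu, May 11: Sat, Jun 11: Tue, Jul 11: Thu, Aug 11: Sun, Sep 11: Wed, Oct 11: Fri, Nov 11: Mon, Dec 11: Wed.
Tuesday occurs in June — 1 month.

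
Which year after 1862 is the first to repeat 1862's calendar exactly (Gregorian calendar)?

1873

Two years share a calendar iff Jan 1 falls on the same weekday and both are leap or both are common. 1862: Jan 1 is Wednesday, common year.
1863: Jan 1 Thursday, common
1864: Jan 1 Friday, leap
1865: Jan 1 Sunday, common
1866: Jan 1 Monday, common
1867: Jan 1 Tuesday, common
1868: Jan 1 Wednesday, leap
1869: Jan 1 Friday, common
1870: Jan 1 Saturday, common
1871: Jan 1 Sunday, common
1872: Jan 1 Monday, leap
1873: Jan 1 Wednesday, common
1873 matches on both conditions.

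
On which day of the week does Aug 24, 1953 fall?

Monday

January 1, 1953 is a Thursday.
August 24 is day 236 of the year, i.e. 235 days after Jan 1.
235 mod 7 = 4, so advance 4 weekdays from Thursday: Monday.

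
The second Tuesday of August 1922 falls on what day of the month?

August 1, 1922 is a Tuesday, so the first Tuesday is the 1st.
The second Tuesday is 1 + 7 = 8.

8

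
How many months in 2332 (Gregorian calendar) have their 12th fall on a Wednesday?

Check the 12th of each month of 2332: Jan 12: Tue, Feb 12: Fri, Mar 12: Sat, Apr 12: Tue, May 12: Thu, Jun 12: Sun, Jul 12: Tue, Aug 12: Fri, Sep 12: Mon, Oct 12: Wed, Nov 12: Sat, Dec 12: Mon.
Wednesday occurs in October — 1 month.

1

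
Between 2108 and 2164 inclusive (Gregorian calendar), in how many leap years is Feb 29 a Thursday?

2

Leap years in 2108–2164: 15 of them.
Feb 29 weekday advances by 5 (mod 7) from one leap year to the next four years later (or differs when a century non-leap intervenes).
Leap-day weekdays: 2108:Wed 2112:Mon 2116:Sat 2120:Thu✓ 2124:Tue 2128:Sun 2132:Fri 2136:Wed 2140:Mon 2144:Sat 2148:Thu✓ 2152:Tue 2156:Sun 2160:Fri 2164:Wed
Thursday: 2120, 2148 → 2.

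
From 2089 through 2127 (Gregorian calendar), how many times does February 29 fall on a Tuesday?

Leap years in 2089–2127: 8 of them.
Feb 29 weekday advances by 5 (mod 7) from one leap year to the next four years later (or differs when a century non-leap intervenes).
Leap-day weekdays: 2092:Fri 2096:Wed 2104:Fri 2108:Wed 2112:Mon 2116:Sat 2120:Thu 2124:Tue✓
Tuesday: 2124 → 1.

1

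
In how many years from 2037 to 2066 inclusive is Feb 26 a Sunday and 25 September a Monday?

3

Check each year's weekday for Feb 26 and 25 September:
  2037: Thu/Fri  2038: Fri/Sat  2039: Sat/Sun  2040: Sun/Tue  2041: Tue/Wed  2042: Wed/Thu  2043: Thu/Fri  2044: Fri/Sun  2045: Sun/Mon ✓  2046: Mon/Tue  2047: Tue/Wed  2048: Wed/Fri  2049: Fri/Sat  2050: Sat/Sun  2051: Sun/Mon ✓  2052: Mon/Wed  2053: Wed/Thu  2054: Thu/Fri  2055: Fri/Sat  2056: Sat/Mon  2057: Mon/Tue  2058: Tue/Wed  2059: Wed/Thu  2060: Thu/Sat  2061: Sat/Sun  2062: Sun/Mon ✓  2063: Mon/Tue  2064: Tue/Thu  2065: Thu/Fri  2066: Fri/Sat
Both conditions hold in: 2045, 2051, 2062 — 3.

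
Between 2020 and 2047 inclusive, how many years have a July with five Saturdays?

12

July has 31 days; it has five Saturdays when Saturday falls among the first (month-length − 28) days — i.e. when July 1 is one of Saturday/Friday/Thursday.
July 1 by year: 2020:Wed 2021:Thu✓ 2022:Fri✓ 2023:Sat✓ 2024:Mon 2025:Tue 2026:Wed 2027:Thu✓ 2028:Sat✓ 2029:Sun 2030:Mon 2031:Tue 2032:Thu✓ 2033:Fri✓ 2034:Sat✓ 2035:Sun 2036:Tue 2037:Wed 2038:Thu✓ 2039:Fri✓ 2040:Sun 2041:Mon 2042:Tue 2043:Wed 2044:Fri✓ 2045:Sat✓ 2046:Sun 2047:Mon
Years with five Saturdays: 2021, 2022, 2023, 2027, 2028, 2032, 2033, 2034, 2038, 2039, 2044, 2045 → 12.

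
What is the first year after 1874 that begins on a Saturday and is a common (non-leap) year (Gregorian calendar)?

Jan 1 advances by 2 weekdays after a leap year and by 1 after a common year.
1874: Jan 1 is Thursday.
1875: Friday
1876: Saturday (leap)
1877: Monday
1878: Tuesday
1879: Wednesday
1880: Thursday (leap)
1881: Saturday
1881 begins on a Saturday and is a common year.

1881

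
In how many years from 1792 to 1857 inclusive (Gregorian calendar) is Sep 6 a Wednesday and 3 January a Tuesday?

7

Check each year's weekday for Sep 6 and 3 January:
  1792: Thu/Tue  1793: Fri/Thu  1794: Sat/Fri  1795: Sun/Sat  1796: Tue/Sun  1797: Wed/Tue ✓  1798: Thu/Wed  1799: Fri/Thu  1800: Sat/Fri  1801: Sun/Sat  1802: Mon/Sun  1803: Tue/Mon  1804: Thu/Tue  1805: Fri/Thu  …(38 more)…  1844: Fri/Wed  1845: Sat/Fri  1846: Sun/Sat  1847: Mon/Sun  1848: Wed/Mon  1849: Thu/Wed  1850: Fri/Thu  1851: Sat/Fri  1852: Mon/Sat  1853: Tue/Mon  1854: Wed/Tue ✓  1855: Thu/Wed  1856: Sat/Thu  1857: Sun/Sat
Both conditions hold in: 1797, 1809, 1815, 1826, 1837, 1843, 1854 — 7.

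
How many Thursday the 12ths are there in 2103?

2

Check the 12th of each month of 2103: Jan 12: Fri, Feb 12: Mon, Mar 12: Mon, Apr 12: Thu, May 12: Sat, Jun 12: Tue, Jul 12: Thu, Aug 12: Sun, Sep 12: Wed, Oct 12: Fri, Nov 12: Mon, Dec 12: Wed.
Thursday occurs in April, July — 2 months.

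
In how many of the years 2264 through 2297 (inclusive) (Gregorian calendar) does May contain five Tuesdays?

May has 31 days; it has five Tuesdays when Tuesday falls among the first (month-length − 28) days — i.e. when May 1 is one of Tuesday/Monday/Sunday.
May 1 by year: 2264:Sun✓ 2265:Mon✓ 2266:Tue✓ 2267:Wed 2268:Fri 2269:Sat 2270:Sun✓ 2271:Mon✓ 2272:Wed 2273:Thu 2274:Fri 2275:Sat 2276:Mon✓ 2277:Tue✓ 2278:Wed …(4 more)… 2283:Tue✓ 2284:Thu 2285:Fri 2286:Sat 2287:Sun✓ 2288:Tue✓ 2289:Wed 2290:Thu 2291:Fri 2292:Sun✓ 2293:Mon✓ 2294:Tue✓ 2295:Wed 2296:Fri 2297:Sat
Years with five Tuesdays: 2264, 2265, 2266, 2270, 2271, 2276, 2277, 2281, 2282, 2283, 2287, 2288, 2292, 2293, 2294 → 15.

15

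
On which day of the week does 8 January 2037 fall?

Thursday

January 1, 2037 is a Thursday.
January 8 is day 8 of the year, i.e. 7 days after Jan 1.
7 mod 7 = 0, so advance 0 weekdays from Thursday: Thursday.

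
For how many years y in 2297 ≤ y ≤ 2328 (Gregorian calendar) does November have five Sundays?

November has 30 days; it has five Sundays when Sunday falls among the first (month-length − 28) days — i.e. when November 1 is one of Sunday/Saturday.
November 1 by year: 2297:Mon 2298:Tue 2299:Wed 2300:Thu 2301:Fri 2302:Sat✓ 2303:Sun✓ 2304:Tue 2305:Wed 2306:Thu 2307:Fri 2308:Sun✓ 2309:Mon 2310:Tue 2311:Wed 2312:Fri 2313:Sat✓ 2314:Sun✓ 2315:Mon 2316:Wed 2317:Thu 2318:Fri 2319:Sat✓ 2320:Mon 2321:Tue 2322:Wed 2323:Thu 2324:Sat✓ 2325:Sun✓ 2326:Mon 2327:Tue 2328:Thu
Years with five Sundays: 2302, 2303, 2308, 2313, 2314, 2319, 2324, 2325 → 8.

8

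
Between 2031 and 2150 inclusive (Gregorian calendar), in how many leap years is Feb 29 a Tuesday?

Leap years in 2031–2150: 29 of them.
Feb 29 weekday advances by 5 (mod 7) from one leap year to the next four years later (or differs when a century non-leap intervenes).
Leap-day weekdays: 2032:Sun 2036:Fri 2040:Wed 2044:Mon 2048:Sat 2052:Thu 2056:Tue✓ 2060:Sun 2064:Fri 2068:Wed 2072:Mon 2076:Sat 2080:Thu …(3 more)… 2096:Wed 2104:Fri 2108:Wed 2112:Mon 2116:Sat 2120:Thu 2124:Tue✓ 2128:Sun 2132:Fri 2136:Wed 2140:Mon 2144:Sat 2148:Thu
Tuesday: 2056, 2084, 2124 → 3.

3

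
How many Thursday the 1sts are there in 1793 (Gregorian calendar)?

1

Check the 1st of each month of 1793: Jan 1: Tue, Feb 1: Fri, Mar 1: Fri, Apr 1: Mon, May 1: Wed, Jun 1: Sat, Jul 1: Mon, Aug 1: Thu, Sep 1: Sun, Oct 1: Tue, Nov 1: Fri, Dec 1: Sun.
Thursday occurs in August — 1 month.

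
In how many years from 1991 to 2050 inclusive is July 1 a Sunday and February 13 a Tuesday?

6

Check each year's weekday for July 1 and February 13:
  1991: Mon/Wed  1992: Wed/Thu  1993: Thu/Sat  1994: Fri/Sun  1995: Sat/Mon  1996: Mon/Tue  1997: Tue/Thu  1998: Wed/Fri  1999: Thu/Sat  2000: Sat/Sun  2001: Sun/Tue ✓  2002: Mon/Wed  2003: Tue/Thu  2004: Thu/Fri  …(32 more)…  2037: Wed/Fri  2038: Thu/Sat  2039: Fri/Sun  2040: Sun/Mon  2041: Mon/Wed  2042: Tue/Thu  2043: Wed/Fri  2044: Fri/Sat  2045: Sat/Mon  2046: Sun/Tue ✓  2047: Mon/Wed  2048: Wed/Thu  2049: Thu/Sat  2050: Fri/Sun
Both conditions hold in: 2001, 2007, 2018, 2029, 2035, 2046 — 6.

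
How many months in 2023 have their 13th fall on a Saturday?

1

Check the 13th of each month of 2023: Jan 13: Fri, Feb 13: Mon, Mar 13: Mon, Apr 13: Thu, May 13: Sat, Jun 13: Tue, Jul 13: Thu, Aug 13: Sun, Sep 13: Wed, Oct 13: Fri, Nov 13: Mon, Dec 13: Wed.
Saturday occurs in May — 1 month.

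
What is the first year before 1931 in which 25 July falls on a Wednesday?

From one year to the next, a fixed date's weekday advances by 1, or by 2 when a Feb 29 lies between the two dates.
1931: July 25 is Saturday.
1930: Friday (−1)
1929: Thursday (−1)
1928: Wednesday (−1)
25 July falls on a Wednesday in 1928.

1928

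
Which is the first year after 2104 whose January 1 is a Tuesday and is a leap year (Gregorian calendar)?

Jan 1 advances by 2 weekdays after a leap year and by 1 after a common year.
2104: Jan 1 is Tuesday (leap).
2105: Thursday
2106: Friday
2107: Saturday
2108: Sunday (leap)
2109: Tuesday
2110: Wednesday
2111: Thursday
2112: Friday (leap)
2113: Sunday
2114: Monday
2115: Tuesday
2116: Wednesday (leap)
2117: Friday
2118: Saturday
2119: Sunday
2120: Monday (leap)
2121: Wednesday
2122: Thursday
2123: Friday
2124: Saturday (leap)
2125: Monday
2126: Tuesday
2127: Wednesday
2128: Thursday (leap)
2129: Saturday
2130: Sunday
2131: Monday
2132: Tuesday (leap)
2132 begins on a Tuesday and is a leap year.

2132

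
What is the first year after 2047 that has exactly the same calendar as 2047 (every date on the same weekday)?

Two years share a calendar iff Jan 1 falls on the same weekday and both are leap or both are common. 2047: Jan 1 is Tuesday, common year.
2048: Jan 1 Wednesday, leap
2049: Jan 1 Friday, common
2050: Jan 1 Saturday, common
2051: Jan 1 Sunday, common
2052: Jan 1 Monday, leap
2053: Jan 1 Wednesday, common
2054: Jan 1 Thursday, common
2055: Jan 1 Friday, common
2056: Jan 1 Saturday, leap
2057: Jan 1 Monday, common
2058: Jan 1 Tuesday, common
2058 matches on both conditions.

2058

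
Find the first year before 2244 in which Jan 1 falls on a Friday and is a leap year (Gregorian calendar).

Jan 1 advances by 2 weekdays after a leap year and by 1 after a common year.
2244: Jan 1 is Monday (leap).
2243: Sunday
2242: Saturday
2241: Friday
2240: Wednesday (leap)
2239: Tuesday
2238: Monday
2237: Sunday
2236: Friday (leap)
2236 begins on a Friday and is a leap year.

2236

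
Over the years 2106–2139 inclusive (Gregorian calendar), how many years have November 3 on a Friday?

4

Track November 3's weekday year by year (advancing +1, or +2 across a Feb 29):
  2106: Wed  2107: Thu (+1)  2108: Sat (+2)  2109: Sun (+1)  2110: Mon (+1)
  2111: Tue (+1)  2112: Thu (+2)  2113: Fri (+1) ✓  2114: Sat (+1)  2115: Sun (+1)
  2116: Tue (+2)  2117: Wed (+1)  2118: Thu (+1)  2119: Fri (+1) ✓  … (6 more years) …
  2126: Sun (+1)  2127: Mon (+1)  2128: Wed (+2)  2129: Thu (+1)  2130: Fri (+1) ✓
  2131: Sat (+1)  2132: Mon (+2)  2133: Tue (+1)  2134: Wed (+1)  2135: Thu (+1)
  2136: Sat (+2)  2137: Sun (+1)  2138: Mon (+1)  2139: Tue (+1)
Friday years: 2113, 2119, 2124, 2130 — 4 in total.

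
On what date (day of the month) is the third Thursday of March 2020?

19

March 1, 2020 is a Sunday, so the first Thursday is the 5th.
The third Thursday is 5 + 14 = 19.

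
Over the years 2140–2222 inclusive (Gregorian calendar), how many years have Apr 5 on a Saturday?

11

Track Apr 5's weekday year by year (advancing +1, or +2 across a Feb 29):
  2140: Tue  2141: Wed (+1)  2142: Thu (+1)  2143: Fri (+1)  2144: Sun (+2)
  2145: Mon (+1)  2146: Tue (+1)  2147: Wed (+1)  2148: Fri (+2)  2149: Sat (+1) ✓
  2150: Sun (+1)  2151: Mon (+1)  2152: Wed (+2)  2153: Thu (+1)  … (55 more years) …
  2209: Wed (+1)  2210: Thu (+1)  2211: Fri (+1)  2212: Sun (+2)  2213: Mon (+1)
  2214: Tue (+1)  2215: Wed (+1)  2216: Fri (+2)  2217: Sat (+1) ✓  2218: Sun (+1)
  2219: Mon (+1)  2220: Wed (+2)  2221: Thu (+1)  2222: Fri (+1)
Saturday years: 2149, 2155, 2160, 2166, 2177, 2183, 2188, 2194, 2200, 2206, 2217 — 11 in total.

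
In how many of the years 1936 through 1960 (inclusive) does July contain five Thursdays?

12

July has 31 days; it has five Thursdays when Thursday falls among the first (month-length − 28) days — i.e. when July 1 is one of Thursday/Wednesday/Tuesday.
July 1 by year: 1936:Wed✓ 1937:Thu✓ 1938:Fri 1939:Sat 1940:Mon 1941:Tue✓ 1942:Wed✓ 1943:Thu✓ 1944:Sat 1945:Sun 1946:Mon 1947:Tue✓ 1948:Thu✓ 1949:Fri 1950:Sat 1951:Sun 1952:Tue✓ 1953:Wed✓ 1954:Thu✓ 1955:Fri 1956:Sun 1957:Mon 1958:Tue✓ 1959:Wed✓ 1960:Fri
Years with five Thursdays: 1936, 1937, 1941, 1942, 1943, 1947, 1948, 1952, 1953, 1954, 1958, 1959 → 12.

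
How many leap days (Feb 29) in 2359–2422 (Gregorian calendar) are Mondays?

3

Leap years in 2359–2422: 16 of them.
Feb 29 weekday advances by 5 (mod 7) from one leap year to the next four years later (or differs when a century non-leap intervenes).
Leap-day weekdays: 2360:Mon✓ 2364:Sat 2368:Thu 2372:Tue 2376:Sun 2380:Fri 2384:Wed 2388:Mon✓ 2392:Sat 2396:Thu 2400:Tue 2404:Sun 2408:Fri 2412:Wed 2416:Mon✓ 2420:Sat
Monday: 2360, 2388, 2416 → 3.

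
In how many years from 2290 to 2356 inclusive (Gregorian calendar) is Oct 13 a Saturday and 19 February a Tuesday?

0

Check each year's weekday for Oct 13 and 19 February:
  2290: Mon/Wed  2291: Tue/Thu  2292: Thu/Fri  2293: Fri/Sun  2294: Sat/Mon  2295: Sun/Tue  2296: Tue/Wed  2297: Wed/Fri  2298: Thu/Sat  2299: Fri/Sun  2300: Sat/Mon  2301: Sun/Tue  2302: Mon/Wed  2303: Tue/Thu  …(39 more)…  2343: Wed/Fri  2344: Fri/Sat  2345: Sat/Mon  2346: Sun/Tue  2347: Mon/Wed  2348: Wed/Thu  2349: Thu/Sat  2350: Fri/Sun  2351: Sat/Mon  2352: Mon/Tue  2353: Tue/Thu  2354: Wed/Fri  2355: Thu/Sat  2356: Sat/Sun
Both conditions hold in: no year — 0.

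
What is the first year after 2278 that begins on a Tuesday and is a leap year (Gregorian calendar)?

Jan 1 advances by 2 weekdays after a leap year and by 1 after a common year.
2278: Jan 1 is Tuesday.
2279: Wednesday
2280: Thursday (leap)
2281: Saturday
2282: Sunday
2283: Monday
2284: Tuesday (leap)
2284 begins on a Tuesday and is a leap year.

2284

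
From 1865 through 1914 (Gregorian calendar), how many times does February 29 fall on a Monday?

2

Leap years in 1865–1914: 11 of them.
Feb 29 weekday advances by 5 (mod 7) from one leap year to the next four years later (or differs when a century non-leap intervenes).
Leap-day weekdays: 1868:Sat 1872:Thu 1876:Tue 1880:Sun 1884:Fri 1888:Wed 1892:Mon✓ 1896:Sat 1904:Mon✓ 1908:Sat 1912:Thu
Monday: 1892, 1904 → 2.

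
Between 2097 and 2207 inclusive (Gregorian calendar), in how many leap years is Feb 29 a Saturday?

Leap years in 2097–2207: 25 of them.
Feb 29 weekday advances by 5 (mod 7) from one leap year to the next four years later (or differs when a century non-leap intervenes).
Leap-day weekdays: 2104:Fri 2108:Wed 2112:Mon 2116:Sat✓ 2120:Thu 2124:Tue 2128:Sun 2132:Fri 2136:Wed 2140:Mon 2144:Sat✓ 2148:Thu 2152:Tue 2156:Sun 2160:Fri 2164:Wed 2168:Mon 2172:Sat✓ 2176:Thu 2180:Tue 2184:Sun 2188:Fri 2192:Wed 2196:Mon 2204:Wed
Saturday: 2116, 2144, 2172 → 3.

3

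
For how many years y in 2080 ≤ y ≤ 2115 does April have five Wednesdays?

11

April has 30 days; it has five Wednesdays when Wednesday falls among the first (month-length − 28) days — i.e. when April 1 is one of Wednesday/Tuesday.
April 1 by year: 2080:Mon 2081:Tue✓ 2082:Wed✓ 2083:Thu 2084:Sat 2085:Sun 2086:Mon 2087:Tue✓ 2088:Thu 2089:Fri 2090:Sat 2091:Sun 2092:Tue✓ 2093:Wed✓ 2094:Thu …(6 more)… 2101:Fri 2102:Sat 2103:Sun 2104:Tue✓ 2105:Wed✓ 2106:Thu 2107:Fri 2108:Sun 2109:Mon 2110:Tue✓ 2111:Wed✓ 2112:Fri 2113:Sat 2114:Sun 2115:Mon
Years with five Wednesdays: 2081, 2082, 2087, 2092, 2093, 2098, 2099, 2104, 2105, 2110, 2111 → 11.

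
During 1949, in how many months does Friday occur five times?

A month of length L has five Fridays iff its first Friday is on day ≤ L−28 (so day 1–3 in a 31-day month, 1–2 in a 30-day month, day 1 in a leap February).
Checking each month of 1949: Jan starts Sat (31d); Feb starts Tue (28d); Mar starts Tue (31d); Apr starts Fri (30d) ✓; May starts Sun (31d); Jun starts Wed (30d); Jul starts Fri (31d) ✓; Aug starts Mon (31d); Sep starts Thu (30d) ✓; Oct starts Sat (31d); Nov starts Tue (30d); Dec starts Thu (31d) ✓.
Five-Friday months: April, July, September, December → 4.

4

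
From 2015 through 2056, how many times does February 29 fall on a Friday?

Leap years in 2015–2056: 11 of them.
Feb 29 weekday advances by 5 (mod 7) from one leap year to the next four years later (or differs when a century non-leap intervenes).
Leap-day weekdays: 2016:Mon 2020:Sat 2024:Thu 2028:Tue 2032:Sun 2036:Fri✓ 2040:Wed 2044:Mon 2048:Sat 2052:Thu 2056:Tue
Friday: 2036 → 1.

1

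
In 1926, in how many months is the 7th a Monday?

1

Check the 7th of each month of 1926: Jan 7: Thu, Feb 7: Sun, Mar 7: Sun, Apr 7: Wed, May 7: Fri, Jun 7: Mon, Jul 7: Wed, Aug 7: Sat, Sep 7: Tue, Oct 7: Thu, Nov 7: Sun, Dec 7: Tue.
Monday occurs in June — 1 month.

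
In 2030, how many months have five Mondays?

A month of length L has five Mondays iff its first Monday is on day ≤ L−28 (so day 1–3 in a 31-day month, 1–2 in a 30-day month, day 1 in a leap February).
Checking each month of 2030: Jan starts Tue (31d); Feb starts Fri (28d); Mar starts Fri (31d); Apr starts Mon (30d) ✓; May starts Wed (31d); Jun starts Sat (30d); Jul starts Mon (31d) ✓; Aug starts Thu (31d); Sep starts Sun (30d) ✓; Oct starts Tue (31d); Nov starts Fri (30d); Dec starts Sun (31d) ✓.
Five-Monday months: April, July, September, December → 4.

4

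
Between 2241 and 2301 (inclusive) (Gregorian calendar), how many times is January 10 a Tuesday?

Track January 10's weekday year by year (advancing +1, or +2 across a Feb 29):
  2241: Sun  2242: Mon (+1)  2243: Tue (+1) ✓  2244: Wed (+1)  2245: Fri (+2)
  2246: Sat (+1)  2247: Sun (+1)  2248: Mon (+1)  2249: Wed (+2)  2250: Thu (+1)
  2251: Fri (+1)  2252: Sat (+1)  2253: Mon (+2)  2254: Tue (+1) ✓  … (33 more years) …
  2288: Tue (+1) ✓  2289: Thu (+2)  2290: Fri (+1)  2291: Sat (+1)  2292: Sun (+1)
  2293: Tue (+2) ✓  2294: Wed (+1)  2295: Thu (+1)  2296: Fri (+1)  2297: Sun (+2)
  2298: Mon (+1)  2299: Tue (+1) ✓  2300: Wed (+1)  2301: Thu (+1)
Tuesday years: 2243, 2254, 2260, 2265, 2271, 2282, 2288, 2293, 2299 — 9 in total.

9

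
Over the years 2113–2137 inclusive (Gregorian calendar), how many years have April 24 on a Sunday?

Track April 24's weekday year by year (advancing +1, or +2 across a Feb 29):
  2113: Mon  2114: Tue (+1)  2115: Wed (+1)  2116: Fri (+2)  2117: Sat (+1)
  2118: Sun (+1) ✓  2119: Mon (+1)  2120: Wed (+2)  2121: Thu (+1)  2122: Fri (+1)
  2123: Sat (+1)  2124: Mon (+2)  2125: Tue (+1)  2126: Wed (+1)  2127: Thu (+1)
  2128: Sat (+2)  2129: Sun (+1) ✓  2130: Mon (+1)  2131: Tue (+1)  2132: Thu (+2)
  2133: Fri (+1)  2134: Sat (+1)  2135: Sun (+1) ✓  2136: Tue (+2)  2137: Wed (+1)
Sunday years: 2118, 2129, 2135 — 3 in total.

3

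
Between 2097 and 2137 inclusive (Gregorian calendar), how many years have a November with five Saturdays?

12

November has 30 days; it has five Saturdays when Saturday falls among the first (month-length − 28) days — i.e. when November 1 is one of Saturday/Friday.
November 1 by year: 2097:Fri✓ 2098:Sat✓ 2099:Sun 2100:Mon 2101:Tue 2102:Wed 2103:Thu 2104:Sat✓ 2105:Sun 2106:Mon 2107:Tue 2108:Thu 2109:Fri✓ 2110:Sat✓ 2111:Sun …(11 more)… 2123:Mon 2124:Wed 2125:Thu 2126:Fri✓ 2127:Sat✓ 2128:Mon 2129:Tue 2130:Wed 2131:Thu 2132:Sat✓ 2133:Sun 2134:Mon 2135:Tue 2136:Thu 2137:Fri✓
Years with five Saturdays: 2097, 2098, 2104, 2109, 2110, 2115, 2120, 2121, 2126, 2127, 2132, 2137 → 12.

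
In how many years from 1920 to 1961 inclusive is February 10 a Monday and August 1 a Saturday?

Check each year's weekday for February 10 and August 1:
  1920: Tue/Sun  1921: Thu/Mon  1922: Fri/Tue  1923: Sat/Wed  1924: Sun/Fri  1925: Tue/Sat  1926: Wed/Sun  1927: Thu/Mon  1928: Fri/Wed  1929: Sun/Thu  1930: Mon/Fri  1931: Tue/Sat  1932: Wed/Mon  1933: Fri/Tue  …(14 more)…  1948: Tue/Sun  1949: Thu/Mon  1950: Fri/Tue  1951: Sat/Wed  1952: Sun/Fri  1953: Tue/Sat  1954: Wed/Sun  1955: Thu/Mon  1956: Fri/Wed  1957: Sun/Thu  1958: Mon/Fri  1959: Tue/Sat  1960: Wed/Mon  1961: Fri/Tue
Both conditions hold in: 1936 — 1.

1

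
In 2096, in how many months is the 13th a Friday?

3

Check the 13th of each month of 2096: Jan 13: Fri, Feb 13: Mon, Mar 13: Tue, Apr 13: Fri, May 13: Sun, Jun 13: Wed, Jul 13: Fri, Aug 13: Mon, Sep 13: Thu, Oct 13: Sat, Nov 13: Tue, Dec 13: Thu.
Friday occurs in January, April, July — 3 months.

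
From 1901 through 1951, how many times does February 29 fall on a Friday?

1

Leap years in 1901–1951: 12 of them.
Feb 29 weekday advances by 5 (mod 7) from one leap year to the next four years later (or differs when a century non-leap intervenes).
Leap-day weekdays: 1904:Mon 1908:Sat 1912:Thu 1916:Tue 1920:Sun 1924:Fri✓ 1928:Wed 1932:Mon 1936:Sat 1940:Thu 1944:Tue 1948:Sun
Friday: 1924 → 1.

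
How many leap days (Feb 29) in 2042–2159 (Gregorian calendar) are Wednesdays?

4

Leap years in 2042–2159: 28 of them.
Feb 29 weekday advances by 5 (mod 7) from one leap year to the next four years later (or differs when a century non-leap intervenes).
Leap-day weekdays: 2044:Mon 2048:Sat 2052:Thu 2056:Tue 2060:Sun 2064:Fri 2068:Wed✓ 2072:Mon 2076:Sat 2080:Thu 2084:Tue 2088:Sun 2092:Fri 2096:Wed✓ 2104:Fri 2108:Wed✓ 2112:Mon 2116:Sat 2120:Thu 2124:Tue 2128:Sun 2132:Fri 2136:Wed✓ 2140:Mon 2144:Sat 2148:Thu 2152:Tue 2156:Sun
Wednesday: 2068, 2096, 2108, 2136 → 4.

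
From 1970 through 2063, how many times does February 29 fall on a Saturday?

Leap years in 1970–2063: 23 of them.
Feb 29 weekday advances by 5 (mod 7) from one leap year to the next four years later (or differs when a century non-leap intervenes).
Leap-day weekdays: 1972:Tue 1976:Sun 1980:Fri 1984:Wed 1988:Mon 1992:Sat✓ 1996:Thu 2000:Tue 2004:Sun 2008:Fri 2012:Wed 2016:Mon 2020:Sat✓ 2024:Thu 2028:Tue 2032:Sun 2036:Fri 2040:Wed 2044:Mon 2048:Sat✓ 2052:Thu 2056:Tue 2060:Sun
Saturday: 1992, 2020, 2048 → 3.

3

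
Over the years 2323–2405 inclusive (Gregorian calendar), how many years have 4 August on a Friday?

Track 4 August's weekday year by year (advancing +1, or +2 across a Feb 29):
  2323: Sat  2324: Mon (+2)  2325: Tue (+1)  2326: Wed (+1)  2327: Thu (+1)
  2328: Sat (+2)  2329: Sun (+1)  2330: Mon (+1)  2331: Tue (+1)  2332: Thu (+2)
  2333: Fri (+1) ✓  2334: Sat (+1)  2335: Sun (+1)  2336: Tue (+2)  … (55 more years) …
  2392: Tue (+2)  2393: Wed (+1)  2394: Thu (+1)  2395: Fri (+1) ✓  2396: Sun (+2)
  2397: Mon (+1)  2398: Tue (+1)  2399: Wed (+1)  2400: Fri (+2) ✓  2401: Sat (+1)
  2402: Sun (+1)  2403: Mon (+1)  2404: Wed (+2)  2405: Thu (+1)
Friday years: 2333, 2339, 2344, 2350, 2361, 2367, 2372, 2378, 2389, 2395, 2400 — 11 in total.

11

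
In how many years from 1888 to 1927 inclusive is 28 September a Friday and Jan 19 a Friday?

Check each year's weekday for 28 September and Jan 19:
  1888: Fri/Thu  1889: Sat/Sat  1890: Sun/Sun  1891: Mon/Mon  1892: Wed/Tue  1893: Thu/Thu  1894: Fri/Fri ✓  1895: Sat/Sat  1896: Mon/Sun  1897: Tue/Tue  1898: Wed/Wed  1899: Thu/Thu  1900: Fri/Fri ✓  1901: Sat/Sat  …(12 more)…  1914: Mon/Mon  1915: Tue/Tue  1916: Thu/Wed  1917: Fri/Fri ✓  1918: Sat/Sat  1919: Sun/Sun  1920: Tue/Mon  1921: Wed/Wed  1922: Thu/Thu  1923: Fri/Fri ✓  1924: Sun/Sat  1925: Mon/Mon  1926: Tue/Tue  1927: Wed/Wed
Both conditions hold in: 1894, 1900, 1906, 1917, 1923 — 5.

5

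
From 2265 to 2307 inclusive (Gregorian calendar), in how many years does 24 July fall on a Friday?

6

Track 24 July's weekday year by year (advancing +1, or +2 across a Feb 29):
  2265: Mon  2266: Tue (+1)  2267: Wed (+1)  2268: Fri (+2) ✓  2269: Sat (+1)
  2270: Sun (+1)  2271: Mon (+1)  2272: Wed (+2)  2273: Thu (+1)  2274: Fri (+1) ✓
  2275: Sat (+1)  2276: Mon (+2)  2277: Tue (+1)  2278: Wed (+1)  … (15 more years) …
  2294: Tue (+1)  2295: Wed (+1)  2296: Fri (+2) ✓  2297: Sat (+1)  2298: Sun (+1)
  2299: Mon (+1)  2300: Tue (+1)  2301: Wed (+1)  2302: Thu (+1)  2303: Fri (+1) ✓
  2304: Sun (+2)  2305: Mon (+1)  2306: Tue (+1)  2307: Wed (+1)
Friday years: 2268, 2274, 2285, 2291, 2296, 2303 — 6 in total.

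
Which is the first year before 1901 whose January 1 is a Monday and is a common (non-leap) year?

1900

Jan 1 advances by 2 weekdays after a leap year and by 1 after a common year.
1901: Jan 1 is Tuesday.
1900: Monday
1900 begins on a Monday and is a common year.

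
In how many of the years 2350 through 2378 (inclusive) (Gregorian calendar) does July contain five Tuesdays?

12

July has 31 days; it has five Tuesdays when Tuesday falls among the first (month-length − 28) days — i.e. when July 1 is one of Tuesday/Monday/Sunday.
July 1 by year: 2350:Sat 2351:Sun✓ 2352:Tue✓ 2353:Wed 2354:Thu 2355:Fri 2356:Sun✓ 2357:Mon✓ 2358:Tue✓ 2359:Wed 2360:Fri 2361:Sat 2362:Sun✓ 2363:Mon✓ 2364:Wed 2365:Thu 2366:Fri 2367:Sat 2368:Mon✓ 2369:Tue✓ 2370:Wed 2371:Thu 2372:Sat 2373:Sun✓ 2374:Mon✓ 2375:Tue✓ 2376:Thu 2377:Fri 2378:Sat
Years with five Tuesdays: 2351, 2352, 2356, 2357, 2358, 2362, 2363, 2368, 2369, 2373, 2374, 2375 → 12.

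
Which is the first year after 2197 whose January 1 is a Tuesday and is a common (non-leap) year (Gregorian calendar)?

Jan 1 advances by 2 weekdays after a leap year and by 1 after a common year.
2197: Jan 1 is Sunday.
2198: Monday
2199: Tuesday
2199 begins on a Tuesday and is a common year.

2199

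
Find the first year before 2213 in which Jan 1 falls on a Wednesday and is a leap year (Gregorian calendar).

2212

Jan 1 advances by 2 weekdays after a leap year and by 1 after a common year.
2213: Jan 1 is Friday.
2212: Wednesday (leap)
2212 begins on a Wednesday and is a leap year.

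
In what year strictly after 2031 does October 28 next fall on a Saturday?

2034

From one year to the next, a fixed date's weekday advances by 1, or by 2 when a Feb 29 lies between the two dates.
2031: October 28 is Tuesday.
2032: Thursday (+2)
2033: Friday (+1)
2034: Saturday (+1)
October 28 falls on a Saturday in 2034.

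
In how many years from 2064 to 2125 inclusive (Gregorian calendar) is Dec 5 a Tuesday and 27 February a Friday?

0

Check each year's weekday for Dec 5 and 27 February:
  2064: Fri/Wed  2065: Sat/Fri  2066: Sun/Sat  2067: Mon/Sun  2068: Wed/Mon  2069: Thu/Wed  2070: Fri/Thu  2071: Sat/Fri  2072: Mon/Sat  2073: Tue/Mon  2074: Wed/Tue  2075: Thu/Wed  2076: Sat/Thu  2077: Sun/Sat  …(34 more)…  2112: Mon/Sat  2113: Tue/Mon  2114: Wed/Tue  2115: Thu/Wed  2116: Sat/Thu  2117: Sun/Sat  2118: Mon/Sun  2119: Tue/Mon  2120: Thu/Tue  2121: Fri/Thu  2122: Sat/Fri  2123: Sun/Sat  2124: Tue/Sun  2125: Wed/Tue
Both conditions hold in: no year — 0.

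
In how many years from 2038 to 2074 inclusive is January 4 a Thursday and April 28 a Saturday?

Check each year's weekday for January 4 and April 28:
  2038: Mon/Wed  2039: Tue/Thu  2040: Wed/Sat  2041: Fri/Sun  2042: Sat/Mon  2043: Sun/Tue  2044: Mon/Thu  2045: Wed/Fri  2046: Thu/Sat ✓  2047: Fri/Sun  2048: Sat/Tue  2049: Mon/Wed  2050: Tue/Thu  2051: Wed/Fri  …(9 more)…  2061: Tue/Thu  2062: Wed/Fri  2063: Thu/Sat ✓  2064: Fri/Mon  2065: Sun/Tue  2066: Mon/Wed  2067: Tue/Thu  2068: Wed/Sat  2069: Fri/Sun  2070: Sat/Mon  2071: Sun/Tue  2072: Mon/Thu  2073: Wed/Fri  2074: Thu/Sat ✓
Both conditions hold in: 2046, 2057, 2063, 2074 — 4.

4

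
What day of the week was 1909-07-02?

Friday

January 1, 1909 is a Friday.
July 2 is day 183 of the year, i.e. 182 days after Jan 1.
182 mod 7 = 0, so advance 0 weekdays from Friday: Friday.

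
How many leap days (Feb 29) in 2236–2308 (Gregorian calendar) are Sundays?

Leap years in 2236–2308: 18 of them.
Feb 29 weekday advances by 5 (mod 7) from one leap year to the next four years later (or differs when a century non-leap intervenes).
Leap-day weekdays: 2236:Mon 2240:Sat 2244:Thu 2248:Tue 2252:Sun✓ 2256:Fri 2260:Wed 2264:Mon 2268:Sat 2272:Thu 2276:Tue 2280:Sun✓ 2284:Fri 2288:Wed 2292:Mon 2296:Sat 2304:Mon 2308:Sat
Sunday: 2252, 2280 → 2.

2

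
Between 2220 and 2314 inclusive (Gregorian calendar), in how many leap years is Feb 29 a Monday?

Leap years in 2220–2314: 23 of them.
Feb 29 weekday advances by 5 (mod 7) from one leap year to the next four years later (or differs when a century non-leap intervenes).
Leap-day weekdays: 2220:Tue 2224:Sun 2228:Fri 2232:Wed 2236:Mon✓ 2240:Sat 2244:Thu 2248:Tue 2252:Sun 2256:Fri 2260:Wed 2264:Mon✓ 2268:Sat 2272:Thu 2276:Tue 2280:Sun 2284:Fri 2288:Wed 2292:Mon✓ 2296:Sat 2304:Mon✓ 2308:Sat 2312:Thu
Monday: 2236, 2264, 2292, 2304 → 4.

4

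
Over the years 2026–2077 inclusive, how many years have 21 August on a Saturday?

8

Track 21 August's weekday year by year (advancing +1, or +2 across a Feb 29):
  2026: Fri  2027: Sat (+1) ✓  2028: Mon (+2)  2029: Tue (+1)  2030: Wed (+1)
  2031: Thu (+1)  2032: Sat (+2) ✓  2033: Sun (+1)  2034: Mon (+1)  2035: Tue (+1)
  2036: Thu (+2)  2037: Fri (+1)  2038: Sat (+1) ✓  2039: Sun (+1)  … (24 more years) …
  2064: Thu (+2)  2065: Fri (+1)  2066: Sat (+1) ✓  2067: Sun (+1)  2068: Tue (+2)
  2069: Wed (+1)  2070: Thu (+1)  2071: Fri (+1)  2072: Sun (+2)  2073: Mon (+1)
  2074: Tue (+1)  2075: Wed (+1)  2076: Fri (+2)  2077: Sat (+1) ✓
Saturday years: 2027, 2032, 2038, 2049, 2055, 2060, 2066, 2077 — 8 in total.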